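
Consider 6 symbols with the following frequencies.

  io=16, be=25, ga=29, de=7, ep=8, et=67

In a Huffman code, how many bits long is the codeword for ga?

3

Build the tree from the bottom:
combine de(7), ep(8) → 15
combine 15, io(16) → 31
combine be(25), ga(29) → 54
combine 31, 54 → 85
combine et(67), 85 → 152
The subtree containing ga is merged 3 times, so code length = 3.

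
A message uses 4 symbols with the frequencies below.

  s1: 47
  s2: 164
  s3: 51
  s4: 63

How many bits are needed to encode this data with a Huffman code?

Merge the two smallest weights repeatedly:
combine s1(47), s3(51) → 98
combine s4(63), 98 → 161
combine 161, s2(164) → 325
Total encoded bits = sum of merged weights = 98 + 161 + 325 = 584.

584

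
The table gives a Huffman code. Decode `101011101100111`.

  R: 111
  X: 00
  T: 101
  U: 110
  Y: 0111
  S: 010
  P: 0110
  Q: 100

Read left to right; each codeword is recognised as soon as it completes (prefix code):
  101→T | 0111→Y | 0110→P | 0111→Y
Decoded message: TYPY

TYPY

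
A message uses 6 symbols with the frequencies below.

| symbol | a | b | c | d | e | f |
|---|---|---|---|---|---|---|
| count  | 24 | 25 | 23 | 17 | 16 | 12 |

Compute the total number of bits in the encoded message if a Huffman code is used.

Greedily combine the two least-frequent nodes:
f(12) + e(16) → 28
d(17) + c(23) → 40
a(24) + b(25) → 49
28 + 40 → 68
49 + 68 → 117
Total encoded bits = sum of merged weights = 28 + 40 + 49 + 68 + 117 = 302.

302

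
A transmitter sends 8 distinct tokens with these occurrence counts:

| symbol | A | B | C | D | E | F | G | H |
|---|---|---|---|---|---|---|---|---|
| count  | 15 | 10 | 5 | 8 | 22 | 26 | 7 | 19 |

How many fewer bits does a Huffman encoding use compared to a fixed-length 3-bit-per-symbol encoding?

18

Fixed-length: 3 bits × 112 symbols = 336 bits.
Huffman merges:
C(5) + G(7) → 12
D(8) + B(10) → 18
12 + A(15) → 27
18 + H(19) → 37
E(22) + F(26) → 48
27 + 37 → 64
48 + 64 → 112
Huffman total = 12 + 18 + 27 + 37 + 48 + 64 + 112 = 318 bits.
Saving = 336 − 318 = 18 bits.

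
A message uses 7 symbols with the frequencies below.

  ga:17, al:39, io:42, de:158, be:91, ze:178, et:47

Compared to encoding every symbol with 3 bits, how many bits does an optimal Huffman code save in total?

282

Fixed-length: 3 bits × 572 symbols = 1716 bits.
Huffman merges:
ga(17) + al(39) → 56
io(42) + et(47) → 89
56 + 89 → 145
be(91) + 145 → 236
de(158) + ze(178) → 336
236 + 336 → 572
Huffman total = 56 + 89 + 145 + 236 + 336 + 572 = 1434 bits.
Saving = 1716 − 1434 = 282 bits.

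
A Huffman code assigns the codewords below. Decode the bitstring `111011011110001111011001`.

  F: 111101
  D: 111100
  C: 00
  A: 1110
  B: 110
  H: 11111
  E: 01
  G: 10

ABDEABE

Read left to right; each codeword is recognised as soon as it completes (prefix code):
  1110→A | 110→B | 111100→D | 01→E | 1110→A | 110→B | 01→E
Decoded message: ABDEABE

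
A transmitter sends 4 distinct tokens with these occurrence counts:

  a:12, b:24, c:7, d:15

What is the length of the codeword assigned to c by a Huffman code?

Repeatedly merge the two smallest:
c(7) + a(12) → 19
d(15) + 19 → 34
b(24) + 34 → 58
c's leaf is at depth 3, giving a 3-bit codeword.

3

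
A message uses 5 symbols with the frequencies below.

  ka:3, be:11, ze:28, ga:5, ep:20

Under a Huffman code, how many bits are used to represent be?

Build the tree from the bottom:
ka(3) + ga(5) → 8
8 + be(11) → 19
19 + ep(20) → 39
ze(28) + 39 → 67
The subtree containing be is merged 3 times, so code length = 3.

3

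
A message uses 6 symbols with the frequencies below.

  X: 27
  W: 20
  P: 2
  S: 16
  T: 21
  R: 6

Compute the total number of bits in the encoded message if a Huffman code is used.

Merge the two smallest weights repeatedly:
merge P(2) and R(6): 8
merge 8 and S(16): 24
merge W(20) and T(21): 41
merge 24 and X(27): 51
merge 41 and 51: 92
Each symbol's bit-cost is frequency × depth; summing gives 216 bits (equivalently 8 + 24 + 41 + 51 + 92).

216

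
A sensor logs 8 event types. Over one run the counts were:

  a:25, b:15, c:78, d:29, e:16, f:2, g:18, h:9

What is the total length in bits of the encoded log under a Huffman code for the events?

491

Merge the two smallest weights repeatedly:
merge f(2) and h(9): 11
merge 11 and b(15): 26
merge e(16) and g(18): 34
merge a(25) and 26: 51
merge d(29) and 34: 63
merge 51 and 63: 114
merge c(78) and 114: 192
Each symbol's bit-cost is frequency × depth; summing gives 491 bits (equivalently 11 + 26 + 34 + 51 + 63 + 114 + 192).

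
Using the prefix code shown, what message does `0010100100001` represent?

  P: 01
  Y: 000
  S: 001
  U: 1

Read left to right; each codeword is recognised as soon as it completes (prefix code):
  001→S | 01→P | 001→S | 000→Y | 01→P
Decoded message: SPSYP

SPSYP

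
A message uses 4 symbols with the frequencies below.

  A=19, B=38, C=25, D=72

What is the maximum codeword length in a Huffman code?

Merge the two lowest-weight nodes at each step:
combine A(19), C(25) → 44
combine B(38), 44 → 82
combine D(72), 82 → 154
The rarest symbols sit at the bottom; the longest codeword is 3 bits.

3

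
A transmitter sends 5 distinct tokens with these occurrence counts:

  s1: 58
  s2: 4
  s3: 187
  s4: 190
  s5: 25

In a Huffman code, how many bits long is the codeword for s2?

4

Huffman merges, smallest pair first:
combine s2(4), s5(25) → 29
combine 29, s1(58) → 87
combine 87, s3(187) → 274
combine s4(190), 274 → 464
s2's leaf is at depth 4, giving a 4-bit codeword.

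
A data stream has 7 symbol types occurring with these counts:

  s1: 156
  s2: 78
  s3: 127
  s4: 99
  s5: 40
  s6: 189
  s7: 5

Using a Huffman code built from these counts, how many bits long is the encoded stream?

1778

Merge the two smallest weights repeatedly:
merge s7(5) and s5(40): 45
merge 45 and s2(78): 123
merge s4(99) and 123: 222
merge s3(127) and s1(156): 283
merge s6(189) and 222: 411
merge 283 and 411: 694
The encoded length is the sum of every internal node's weight: 45 + 123 + 222 + 283 + 411 + 694 = 1778 bits.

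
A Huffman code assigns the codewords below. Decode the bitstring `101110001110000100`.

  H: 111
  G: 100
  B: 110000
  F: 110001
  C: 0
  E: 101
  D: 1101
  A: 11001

EFBG

Read left to right; each codeword is recognised as soon as it completes (prefix code):
  101→E | 110001→F | 110000→B | 100→G
Decoded message: EFBG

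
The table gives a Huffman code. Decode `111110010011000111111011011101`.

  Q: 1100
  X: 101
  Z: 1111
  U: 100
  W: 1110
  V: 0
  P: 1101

ZUUQVZPXP

Read left to right; each codeword is recognised as soon as it completes (prefix code):
  1111→Z | 100→U | 100→U | 1100→Q | 0→V | 1111→Z | 1101→P | 101→X | 1101→P
Decoded message: ZUUQVZPXP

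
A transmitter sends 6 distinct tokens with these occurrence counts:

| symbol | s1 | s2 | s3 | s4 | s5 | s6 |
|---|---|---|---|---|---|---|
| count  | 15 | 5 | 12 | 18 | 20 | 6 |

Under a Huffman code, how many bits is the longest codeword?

Merge the two lowest-weight nodes at each step:
merge s2(5) and s6(6): 11
merge 11 and s3(12): 23
merge s1(15) and s4(18): 33
merge s5(20) and 23: 43
merge 33 and 43: 76
Maximum depth reached is 4.

4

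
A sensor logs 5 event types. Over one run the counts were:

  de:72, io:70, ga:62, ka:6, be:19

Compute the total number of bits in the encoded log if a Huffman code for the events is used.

483

Greedily combine the two least-frequent nodes:
ka(6) + be(19) → 25
25 + ga(62) → 87
io(70) + de(72) → 142
87 + 142 → 229
The encoded length is the sum of every internal node's weight: 25 + 87 + 142 + 229 = 483 bits.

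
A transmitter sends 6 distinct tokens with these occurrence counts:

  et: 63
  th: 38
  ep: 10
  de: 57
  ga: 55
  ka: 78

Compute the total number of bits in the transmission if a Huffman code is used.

Build the Huffman tree bottom-up:
ep(10) + th(38) → 48
48 + ga(55) → 103
de(57) + et(63) → 120
ka(78) + 103 → 181
120 + 181 → 301
The encoded length is the sum of every internal node's weight: 48 + 103 + 120 + 181 + 301 = 753 bits.

753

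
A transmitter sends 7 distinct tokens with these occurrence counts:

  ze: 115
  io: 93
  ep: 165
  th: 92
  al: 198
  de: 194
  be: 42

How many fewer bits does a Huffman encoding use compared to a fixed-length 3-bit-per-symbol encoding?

Fixed-length: 3 bits × 899 symbols = 2697 bits.
Huffman merges:
combine be(42), th(92) → 134
combine io(93), ze(115) → 208
combine 134, ep(165) → 299
combine de(194), al(198) → 392
combine 208, 299 → 507
combine 392, 507 → 899
Huffman total = 134 + 208 + 299 + 392 + 507 + 899 = 2439 bits.
Saving = 2697 − 2439 = 258 bits.

258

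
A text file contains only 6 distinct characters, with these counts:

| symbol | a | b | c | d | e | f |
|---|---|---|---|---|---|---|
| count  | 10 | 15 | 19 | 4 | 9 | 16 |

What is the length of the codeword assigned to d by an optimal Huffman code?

4

Repeatedly merge the two smallest:
combine d(4), e(9) → 13
combine a(10), 13 → 23
combine b(15), f(16) → 31
combine c(19), 23 → 42
combine 31, 42 → 73
The subtree containing d is merged 4 times, so code length = 4.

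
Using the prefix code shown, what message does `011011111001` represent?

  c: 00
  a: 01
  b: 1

ababbbbcb

Read left to right; each codeword is recognised as soon as it completes (prefix code):
  01→a | 1→b | 01→a | 1→b | 1→b | 1→b | 1→b | 00→c | 1→b
Decoded message: ababbbbcb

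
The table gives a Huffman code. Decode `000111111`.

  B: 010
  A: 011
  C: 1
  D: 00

DACCCC

Read left to right; each codeword is recognised as soon as it completes (prefix code):
  00→D | 011→A | 1→C | 1→C | 1→C | 1→C
Decoded message: DACCCC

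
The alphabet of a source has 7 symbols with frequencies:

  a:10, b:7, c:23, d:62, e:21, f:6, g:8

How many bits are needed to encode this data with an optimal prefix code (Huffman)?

318

Greedily combine the two least-frequent nodes:
combine f(6), b(7) → 13
combine g(8), a(10) → 18
combine 13, 18 → 31
combine e(21), c(23) → 44
combine 31, 44 → 75
combine d(62), 75 → 137
Each symbol's bit-cost is frequency × depth; summing gives 318 bits (equivalently 13 + 18 + 31 + 44 + 75 + 137).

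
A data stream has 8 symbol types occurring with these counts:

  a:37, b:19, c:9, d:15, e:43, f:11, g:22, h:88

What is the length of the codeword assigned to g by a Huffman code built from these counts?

Huffman merges, smallest pair first:
merge c(9) and f(11): 20
merge d(15) and b(19): 34
merge 20 and g(22): 42
merge 34 and a(37): 71
merge 42 and e(43): 85
merge 71 and 85: 156
merge h(88) and 156: 244
g's leaf is at depth 4, giving a 4-bit codeword.

4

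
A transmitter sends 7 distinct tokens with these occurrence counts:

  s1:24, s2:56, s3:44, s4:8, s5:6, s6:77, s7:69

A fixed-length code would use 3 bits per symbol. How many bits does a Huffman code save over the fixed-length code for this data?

150

Fixed-length: 3 bits × 284 symbols = 852 bits.
Huffman merges:
merge s5(6) and s4(8): 14
merge 14 and s1(24): 38
merge 38 and s3(44): 82
merge s2(56) and s7(69): 125
merge s6(77) and 82: 159
merge 125 and 159: 284
Huffman total = 14 + 38 + 82 + 125 + 159 + 284 = 702 bits.
Saving = 852 − 702 = 150 bits.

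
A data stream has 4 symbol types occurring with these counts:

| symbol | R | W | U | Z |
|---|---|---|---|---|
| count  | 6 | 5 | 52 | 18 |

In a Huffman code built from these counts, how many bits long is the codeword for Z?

Repeatedly merge the two smallest:
combine W(5), R(6) → 11
combine 11, Z(18) → 29
combine 29, U(52) → 81
Z's leaf is at depth 2, giving a 2-bit codeword.

2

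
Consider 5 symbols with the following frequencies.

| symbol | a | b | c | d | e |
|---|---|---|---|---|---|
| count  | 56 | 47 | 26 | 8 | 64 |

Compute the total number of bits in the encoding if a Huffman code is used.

Build the Huffman tree bottom-up:
combine d(8), c(26) → 34
combine 34, b(47) → 81
combine a(56), e(64) → 120
combine 81, 120 → 201
Total encoded bits = sum of merged weights = 34 + 81 + 120 + 201 = 436.

436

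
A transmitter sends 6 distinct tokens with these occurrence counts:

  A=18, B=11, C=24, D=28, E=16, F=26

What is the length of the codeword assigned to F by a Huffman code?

Build the tree from the bottom:
B(11) + E(16) → 27
A(18) + C(24) → 42
F(26) + 27 → 53
D(28) + 42 → 70
53 + 70 → 123
F sits 2 levels below the root, so its codeword is 2 bits.

2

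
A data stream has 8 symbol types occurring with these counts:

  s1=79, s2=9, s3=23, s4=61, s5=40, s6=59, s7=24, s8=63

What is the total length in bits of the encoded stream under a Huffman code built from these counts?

Build the Huffman tree bottom-up:
combine s2(9), s3(23) → 32
combine s7(24), 32 → 56
combine s5(40), 56 → 96
combine s6(59), s4(61) → 120
combine s8(63), s1(79) → 142
combine 96, 120 → 216
combine 142, 216 → 358
The encoded length is the sum of every internal node's weight: 32 + 56 + 96 + 120 + 142 + 216 + 358 = 1020 bits.

1020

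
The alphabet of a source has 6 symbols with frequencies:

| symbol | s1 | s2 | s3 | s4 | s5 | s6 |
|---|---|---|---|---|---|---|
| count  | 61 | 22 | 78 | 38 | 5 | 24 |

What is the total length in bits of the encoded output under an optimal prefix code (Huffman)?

Greedily combine the two least-frequent nodes:
s5(5) + s2(22) → 27
s6(24) + 27 → 51
s4(38) + 51 → 89
s1(61) + s3(78) → 139
89 + 139 → 228
Each symbol's bit-cost is frequency × depth; summing gives 534 bits (equivalently 27 + 51 + 89 + 139 + 228).

534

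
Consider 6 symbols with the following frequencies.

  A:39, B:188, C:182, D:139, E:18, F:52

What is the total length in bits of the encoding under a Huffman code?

Greedily combine the two least-frequent nodes:
merge E(18) and A(39): 57
merge F(52) and 57: 109
merge 109 and D(139): 248
merge C(182) and B(188): 370
merge 248 and 370: 618
Each symbol's bit-cost is frequency × depth; summing gives 1402 bits (equivalently 57 + 109 + 248 + 370 + 618).

1402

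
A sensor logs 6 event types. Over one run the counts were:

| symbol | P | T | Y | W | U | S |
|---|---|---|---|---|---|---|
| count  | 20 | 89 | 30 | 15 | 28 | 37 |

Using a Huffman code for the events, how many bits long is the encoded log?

514

Merge the two smallest weights repeatedly:
merge W(15) and P(20): 35
merge U(28) and Y(30): 58
merge 35 and S(37): 72
merge 58 and 72: 130
merge T(89) and 130: 219
Total encoded bits = sum of merged weights = 35 + 58 + 72 + 130 + 219 = 514.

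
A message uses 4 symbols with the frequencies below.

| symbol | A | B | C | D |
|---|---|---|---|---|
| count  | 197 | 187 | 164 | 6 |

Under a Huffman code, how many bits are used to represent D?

Huffman merges, smallest pair first:
merge D(6) and C(164): 170
merge 170 and B(187): 357
merge A(197) and 357: 554
D's leaf is at depth 3, giving a 3-bit codeword.

3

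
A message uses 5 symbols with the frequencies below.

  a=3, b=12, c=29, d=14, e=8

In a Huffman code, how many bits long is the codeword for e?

4

Build the tree from the bottom:
a(3) + e(8) → 11
11 + b(12) → 23
d(14) + 23 → 37
c(29) + 37 → 66
e sits 4 levels below the root, so its codeword is 4 bits.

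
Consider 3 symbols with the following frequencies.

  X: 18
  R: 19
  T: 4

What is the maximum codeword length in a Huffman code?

Merge the two lowest-weight nodes at each step:
T(4) + X(18) → 22
R(19) + 22 → 41
The first pair merged (T, X) ends up deepest, at depth 2.

2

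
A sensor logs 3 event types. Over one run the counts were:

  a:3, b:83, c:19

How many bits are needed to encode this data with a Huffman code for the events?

Greedily combine the two least-frequent nodes:
combine a(3), c(19) → 22
combine 22, b(83) → 105
Each symbol's bit-cost is frequency × depth; summing gives 127 bits (equivalently 22 + 105).

127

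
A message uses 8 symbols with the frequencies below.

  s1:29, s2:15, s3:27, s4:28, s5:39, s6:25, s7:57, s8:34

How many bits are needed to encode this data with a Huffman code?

Build the Huffman tree bottom-up:
combine s2(15), s6(25) → 40
combine s3(27), s4(28) → 55
combine s1(29), s8(34) → 63
combine s5(39), 40 → 79
combine 55, s7(57) → 112
combine 63, 79 → 142
combine 112, 142 → 254
Total encoded bits = sum of merged weights = 40 + 55 + 63 + 79 + 112 + 142 + 254 = 745.

745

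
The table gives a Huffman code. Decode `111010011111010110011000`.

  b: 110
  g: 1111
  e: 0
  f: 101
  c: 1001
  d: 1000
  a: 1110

Read left to right; each codeword is recognised as soon as it completes (prefix code):
  1110→a | 1001→c | 1111→g | 0→e | 101→f | 1001→c | 1000→d
Decoded message: acgefcd

acgefcd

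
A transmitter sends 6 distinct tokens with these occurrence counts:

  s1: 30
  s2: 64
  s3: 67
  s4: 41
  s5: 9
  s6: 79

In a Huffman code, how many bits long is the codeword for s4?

Huffman merges, smallest pair first:
s5(9) + s1(30) → 39
39 + s4(41) → 80
s2(64) + s3(67) → 131
s6(79) + 80 → 159
131 + 159 → 290
s4's leaf is at depth 3, giving a 3-bit codeword.

3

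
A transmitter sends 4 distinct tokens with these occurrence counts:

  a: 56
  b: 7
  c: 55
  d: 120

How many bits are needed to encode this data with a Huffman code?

Greedily combine the two least-frequent nodes:
b(7) + c(55) → 62
a(56) + 62 → 118
118 + d(120) → 238
Each symbol's bit-cost is frequency × depth; summing gives 418 bits (equivalently 62 + 118 + 238).

418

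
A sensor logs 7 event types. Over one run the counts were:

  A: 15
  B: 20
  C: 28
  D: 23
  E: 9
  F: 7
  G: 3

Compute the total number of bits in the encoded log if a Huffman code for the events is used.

Build the Huffman tree bottom-up:
combine G(3), F(7) → 10
combine E(9), 10 → 19
combine A(15), 19 → 34
combine B(20), D(23) → 43
combine C(28), 34 → 62
combine 43, 62 → 105
Total encoded bits = sum of merged weights = 10 + 19 + 34 + 43 + 62 + 105 = 273.

273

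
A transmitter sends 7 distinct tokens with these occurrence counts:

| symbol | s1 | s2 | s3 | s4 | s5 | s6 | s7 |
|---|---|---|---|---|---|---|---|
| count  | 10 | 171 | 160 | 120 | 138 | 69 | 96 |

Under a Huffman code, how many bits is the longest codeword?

Merge the two lowest-weight nodes at each step:
combine s1(10), s6(69) → 79
combine 79, s7(96) → 175
combine s4(120), s5(138) → 258
combine s3(160), s2(171) → 331
combine 175, 258 → 433
combine 331, 433 → 764
The rarest symbols sit at the bottom; the longest codeword is 4 bits.

4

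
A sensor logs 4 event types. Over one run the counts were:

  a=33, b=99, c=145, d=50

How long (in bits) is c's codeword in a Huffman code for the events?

Huffman merges, smallest pair first:
a(33) + d(50) → 83
83 + b(99) → 182
c(145) + 182 → 327
c is a child of the root — depth 1, so its codeword is a single bit.

1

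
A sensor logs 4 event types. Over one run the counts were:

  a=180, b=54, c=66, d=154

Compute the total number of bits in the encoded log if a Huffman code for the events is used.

Build the Huffman tree bottom-up:
combine b(54), c(66) → 120
combine 120, d(154) → 274
combine a(180), 274 → 454
Each symbol's bit-cost is frequency × depth; summing gives 848 bits (equivalently 120 + 274 + 454).

848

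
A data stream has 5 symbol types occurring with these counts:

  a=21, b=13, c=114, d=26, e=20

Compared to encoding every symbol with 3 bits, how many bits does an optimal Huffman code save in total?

Fixed-length: 3 bits × 194 symbols = 582 bits.
Huffman merges:
combine b(13), e(20) → 33
combine a(21), d(26) → 47
combine 33, 47 → 80
combine 80, c(114) → 194
Huffman total = 33 + 47 + 80 + 194 = 354 bits.
Saving = 582 − 354 = 228 bits.

228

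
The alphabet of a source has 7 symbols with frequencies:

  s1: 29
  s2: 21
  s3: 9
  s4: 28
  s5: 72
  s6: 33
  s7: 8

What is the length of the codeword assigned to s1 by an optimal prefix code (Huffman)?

Build the tree from the bottom:
merge s7(8) and s3(9): 17
merge 17 and s2(21): 38
merge s4(28) and s1(29): 57
merge s6(33) and 38: 71
merge 57 and 71: 128
merge s5(72) and 128: 200
The subtree containing s1 is merged 3 times, so code length = 3.

3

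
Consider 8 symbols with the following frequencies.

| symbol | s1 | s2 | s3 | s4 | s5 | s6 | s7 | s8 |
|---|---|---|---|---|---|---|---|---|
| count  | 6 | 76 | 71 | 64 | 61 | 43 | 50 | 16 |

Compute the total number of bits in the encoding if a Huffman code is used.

1101

Greedily combine the two least-frequent nodes:
merge s1(6) and s8(16): 22
merge 22 and s6(43): 65
merge s7(50) and s5(61): 111
merge s4(64) and 65: 129
merge s3(71) and s2(76): 147
merge 111 and 129: 240
merge 147 and 240: 387
The encoded length is the sum of every internal node's weight: 22 + 65 + 111 + 129 + 147 + 240 + 387 = 1101 bits.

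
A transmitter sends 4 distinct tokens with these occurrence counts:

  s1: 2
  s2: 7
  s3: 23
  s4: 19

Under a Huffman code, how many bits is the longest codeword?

Merge the two lowest-weight nodes at each step:
s1(2) + s2(7) → 9
9 + s4(19) → 28
s3(23) + 28 → 51
Maximum depth reached is 3.

3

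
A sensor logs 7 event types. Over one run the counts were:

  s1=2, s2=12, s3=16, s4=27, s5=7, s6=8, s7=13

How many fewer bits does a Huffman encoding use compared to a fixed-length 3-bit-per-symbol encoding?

34

Fixed-length: 3 bits × 85 symbols = 255 bits.
Huffman merges:
merge s1(2) and s5(7): 9
merge s6(8) and 9: 17
merge s2(12) and s7(13): 25
merge s3(16) and 17: 33
merge 25 and s4(27): 52
merge 33 and 52: 85
Huffman total = 9 + 17 + 25 + 33 + 52 + 85 = 221 bits.
Saving = 255 − 221 = 34 bits.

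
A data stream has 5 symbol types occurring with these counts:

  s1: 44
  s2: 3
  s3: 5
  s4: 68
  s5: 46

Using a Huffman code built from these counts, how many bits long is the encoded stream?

Build the Huffman tree bottom-up:
combine s2(3), s3(5) → 8
combine 8, s1(44) → 52
combine s5(46), 52 → 98
combine s4(68), 98 → 166
Each symbol's bit-cost is frequency × depth; summing gives 324 bits (equivalently 8 + 52 + 98 + 166).

324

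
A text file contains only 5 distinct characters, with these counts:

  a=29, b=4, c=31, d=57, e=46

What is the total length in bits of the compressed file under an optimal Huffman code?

Greedily combine the two least-frequent nodes:
b(4) + a(29) → 33
c(31) + 33 → 64
e(46) + d(57) → 103
64 + 103 → 167
Each symbol's bit-cost is frequency × depth; summing gives 367 bits (equivalently 33 + 64 + 103 + 167).

367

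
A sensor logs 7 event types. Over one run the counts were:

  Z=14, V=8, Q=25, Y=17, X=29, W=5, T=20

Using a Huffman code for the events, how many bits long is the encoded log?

313

Build the Huffman tree bottom-up:
combine W(5), V(8) → 13
combine 13, Z(14) → 27
combine Y(17), T(20) → 37
combine Q(25), 27 → 52
combine X(29), 37 → 66
combine 52, 66 → 118
The encoded length is the sum of every internal node's weight: 13 + 27 + 37 + 52 + 66 + 118 = 313 bits.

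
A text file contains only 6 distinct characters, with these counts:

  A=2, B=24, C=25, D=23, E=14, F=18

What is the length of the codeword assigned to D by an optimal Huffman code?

Build the tree from the bottom:
merge A(2) and E(14): 16
merge 16 and F(18): 34
merge D(23) and B(24): 47
merge C(25) and 34: 59
merge 47 and 59: 106
D sits 2 levels below the root, so its codeword is 2 bits.

2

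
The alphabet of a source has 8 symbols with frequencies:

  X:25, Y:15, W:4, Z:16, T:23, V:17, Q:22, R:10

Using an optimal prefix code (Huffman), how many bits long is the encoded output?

Merge the two smallest weights repeatedly:
merge W(4) and R(10): 14
merge 14 and Y(15): 29
merge Z(16) and V(17): 33
merge Q(22) and T(23): 45
merge X(25) and 29: 54
merge 33 and 45: 78
merge 54 and 78: 132
Each symbol's bit-cost is frequency × depth; summing gives 385 bits (equivalently 14 + 29 + 33 + 45 + 54 + 78 + 132).

385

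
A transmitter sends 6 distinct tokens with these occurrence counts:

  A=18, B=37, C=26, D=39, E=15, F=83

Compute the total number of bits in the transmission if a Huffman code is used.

521

Greedily combine the two least-frequent nodes:
E(15) + A(18) → 33
C(26) + 33 → 59
B(37) + D(39) → 76
59 + 76 → 135
F(83) + 135 → 218
Each symbol's bit-cost is frequency × depth; summing gives 521 bits (equivalently 33 + 59 + 76 + 135 + 218).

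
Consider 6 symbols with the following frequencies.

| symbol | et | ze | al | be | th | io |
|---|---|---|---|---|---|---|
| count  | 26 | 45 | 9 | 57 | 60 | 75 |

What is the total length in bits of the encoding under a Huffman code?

Build the Huffman tree bottom-up:
al(9) + et(26) → 35
35 + ze(45) → 80
be(57) + th(60) → 117
io(75) + 80 → 155
117 + 155 → 272
The encoded length is the sum of every internal node's weight: 35 + 80 + 117 + 155 + 272 = 659 bits.

659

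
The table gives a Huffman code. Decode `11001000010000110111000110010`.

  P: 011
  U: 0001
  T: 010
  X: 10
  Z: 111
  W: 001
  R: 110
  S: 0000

Read left to right; each codeword is recognised as soon as it completes (prefix code):
  110→R | 010→T | 0001→U | 0000→S | 110→R | 111→Z | 0001→U | 10→X | 010→T
Decoded message: RTUSRZUXT

RTUSRZUXT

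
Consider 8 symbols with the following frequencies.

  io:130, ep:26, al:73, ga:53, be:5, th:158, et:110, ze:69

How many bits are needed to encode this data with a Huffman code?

1699

Build the Huffman tree bottom-up:
combine be(5), ep(26) → 31
combine 31, ga(53) → 84
combine ze(69), al(73) → 142
combine 84, et(110) → 194
combine io(130), 142 → 272
combine th(158), 194 → 352
combine 272, 352 → 624
The encoded length is the sum of every internal node's weight: 31 + 84 + 142 + 194 + 272 + 352 + 624 = 1699 bits.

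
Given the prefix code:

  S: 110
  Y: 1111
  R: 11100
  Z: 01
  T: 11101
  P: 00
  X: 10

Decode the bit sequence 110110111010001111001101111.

SSTPZRSY

Read left to right; each codeword is recognised as soon as it completes (prefix code):
  110→S | 110→S | 11101→T | 00→P | 01→Z | 11100→R | 110→S | 1111→Y
Decoded message: SSTPZRSY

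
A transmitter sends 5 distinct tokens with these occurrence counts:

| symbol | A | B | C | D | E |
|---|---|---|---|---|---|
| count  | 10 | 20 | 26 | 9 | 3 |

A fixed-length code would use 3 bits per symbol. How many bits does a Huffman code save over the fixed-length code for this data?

Fixed-length: 3 bits × 68 symbols = 204 bits.
Huffman merges:
merge E(3) and D(9): 12
merge A(10) and 12: 22
merge B(20) and 22: 42
merge C(26) and 42: 68
Huffman total = 12 + 22 + 42 + 68 = 144 bits.
Saving = 204 − 144 = 60 bits.

60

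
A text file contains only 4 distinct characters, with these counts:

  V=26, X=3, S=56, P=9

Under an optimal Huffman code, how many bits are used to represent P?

Repeatedly merge the two smallest:
merge X(3) and P(9): 12
merge 12 and V(26): 38
merge 38 and S(56): 94
The subtree containing P is merged 3 times, so code length = 3.

3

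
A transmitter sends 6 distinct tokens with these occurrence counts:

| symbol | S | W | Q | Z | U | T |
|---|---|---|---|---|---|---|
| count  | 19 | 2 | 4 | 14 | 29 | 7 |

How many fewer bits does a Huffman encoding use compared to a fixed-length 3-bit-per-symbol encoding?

58

Fixed-length: 3 bits × 75 symbols = 225 bits.
Huffman merges:
W(2) + Q(4) → 6
6 + T(7) → 13
13 + Z(14) → 27
S(19) + 27 → 46
U(29) + 46 → 75
Huffman total = 6 + 13 + 27 + 46 + 75 = 167 bits.
Saving = 225 − 167 = 58 bits.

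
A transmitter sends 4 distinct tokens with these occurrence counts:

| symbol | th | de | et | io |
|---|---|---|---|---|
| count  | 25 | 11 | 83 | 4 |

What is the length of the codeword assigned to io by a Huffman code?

Build the tree from the bottom:
combine io(4), de(11) → 15
combine 15, th(25) → 40
combine 40, et(83) → 123
The subtree containing io is merged 3 times, so code length = 3.

3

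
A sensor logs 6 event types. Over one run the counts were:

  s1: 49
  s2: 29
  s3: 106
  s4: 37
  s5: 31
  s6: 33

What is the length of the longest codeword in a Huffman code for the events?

3

Merge the two lowest-weight nodes at each step:
combine s2(29), s5(31) → 60
combine s6(33), s4(37) → 70
combine s1(49), 60 → 109
combine 70, s3(106) → 176
combine 109, 176 → 285
The first pair merged (s2, s5) ends up deepest, at depth 3.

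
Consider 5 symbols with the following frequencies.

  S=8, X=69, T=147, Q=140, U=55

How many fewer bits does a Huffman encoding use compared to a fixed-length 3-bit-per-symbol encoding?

Fixed-length: 3 bits × 419 symbols = 1257 bits.
Huffman merges:
combine S(8), U(55) → 63
combine 63, X(69) → 132
combine 132, Q(140) → 272
combine T(147), 272 → 419
Huffman total = 63 + 132 + 272 + 419 = 886 bits.
Saving = 1257 − 886 = 371 bits.

371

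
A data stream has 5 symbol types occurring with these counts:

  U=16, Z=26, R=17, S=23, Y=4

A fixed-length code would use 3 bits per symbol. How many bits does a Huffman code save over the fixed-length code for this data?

66

Fixed-length: 3 bits × 86 symbols = 258 bits.
Huffman merges:
Y(4) + U(16) → 20
R(17) + 20 → 37
S(23) + Z(26) → 49
37 + 49 → 86
Huffman total = 20 + 37 + 49 + 86 = 192 bits.
Saving = 258 − 192 = 66 bits.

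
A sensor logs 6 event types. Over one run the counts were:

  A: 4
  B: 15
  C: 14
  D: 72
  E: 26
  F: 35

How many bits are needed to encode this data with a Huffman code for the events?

370

Merge the two smallest weights repeatedly:
combine A(4), C(14) → 18
combine B(15), 18 → 33
combine E(26), 33 → 59
combine F(35), 59 → 94
combine D(72), 94 → 166
Each symbol's bit-cost is frequency × depth; summing gives 370 bits (equivalently 18 + 33 + 59 + 94 + 166).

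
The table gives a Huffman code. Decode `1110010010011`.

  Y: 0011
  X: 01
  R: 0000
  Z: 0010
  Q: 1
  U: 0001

QQQZXY

Read left to right; each codeword is recognised as soon as it completes (prefix code):
  1→Q | 1→Q | 1→Q | 0010→Z | 01→X | 0011→Y
Decoded message: QQQZXY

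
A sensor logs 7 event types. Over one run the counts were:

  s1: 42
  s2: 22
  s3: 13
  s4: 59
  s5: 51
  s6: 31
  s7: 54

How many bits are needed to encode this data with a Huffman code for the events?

Build the Huffman tree bottom-up:
combine s3(13), s2(22) → 35
combine s6(31), 35 → 66
combine s1(42), s5(51) → 93
combine s7(54), s4(59) → 113
combine 66, 93 → 159
combine 113, 159 → 272
Total encoded bits = sum of merged weights = 35 + 66 + 93 + 113 + 159 + 272 = 738.

738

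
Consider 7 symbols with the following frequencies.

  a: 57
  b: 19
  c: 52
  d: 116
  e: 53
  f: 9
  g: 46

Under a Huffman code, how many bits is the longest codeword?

4

Merge the two lowest-weight nodes at each step:
merge f(9) and b(19): 28
merge 28 and g(46): 74
merge c(52) and e(53): 105
merge a(57) and 74: 131
merge 105 and d(116): 221
merge 131 and 221: 352
Maximum depth reached is 4.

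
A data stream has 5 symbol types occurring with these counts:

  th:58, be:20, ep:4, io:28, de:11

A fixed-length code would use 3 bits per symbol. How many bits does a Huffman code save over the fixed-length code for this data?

Fixed-length: 3 bits × 121 symbols = 363 bits.
Huffman merges:
merge ep(4) and de(11): 15
merge 15 and be(20): 35
merge io(28) and 35: 63
merge th(58) and 63: 121
Huffman total = 15 + 35 + 63 + 121 = 234 bits.
Saving = 363 − 234 = 129 bits.

129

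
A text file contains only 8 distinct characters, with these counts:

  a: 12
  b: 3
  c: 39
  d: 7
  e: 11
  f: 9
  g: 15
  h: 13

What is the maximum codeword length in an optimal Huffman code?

4

Merge the two lowest-weight nodes at each step:
merge b(3) and d(7): 10
merge f(9) and 10: 19
merge e(11) and a(12): 23
merge h(13) and g(15): 28
merge 19 and 23: 42
merge 28 and c(39): 67
merge 42 and 67: 109
Maximum depth reached is 4.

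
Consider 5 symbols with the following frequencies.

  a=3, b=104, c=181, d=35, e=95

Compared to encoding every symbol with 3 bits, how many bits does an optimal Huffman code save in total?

Fixed-length: 3 bits × 418 symbols = 1254 bits.
Huffman merges:
combine a(3), d(35) → 38
combine 38, e(95) → 133
combine b(104), 133 → 237
combine c(181), 237 → 418
Huffman total = 38 + 133 + 237 + 418 = 826 bits.
Saving = 1254 − 826 = 428 bits.

428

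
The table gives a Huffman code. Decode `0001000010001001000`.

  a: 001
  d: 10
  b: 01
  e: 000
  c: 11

Read left to right; each codeword is recognised as soon as it completes (prefix code):
  000→e | 10→d | 000→e | 10→d | 001→a | 001→a | 000→e
Decoded message: ededaae

ededaae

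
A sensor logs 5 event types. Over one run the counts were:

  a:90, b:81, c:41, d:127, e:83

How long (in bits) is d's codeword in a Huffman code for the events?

2

Huffman merges, smallest pair first:
merge c(41) and b(81): 122
merge e(83) and a(90): 173
merge 122 and d(127): 249
merge 173 and 249: 422
The subtree containing d is merged 2 times, so code length = 2.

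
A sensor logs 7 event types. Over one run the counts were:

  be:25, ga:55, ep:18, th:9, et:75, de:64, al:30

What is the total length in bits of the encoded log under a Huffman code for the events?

Greedily combine the two least-frequent nodes:
th(9) + ep(18) → 27
be(25) + 27 → 52
al(30) + 52 → 82
ga(55) + de(64) → 119
et(75) + 82 → 157
119 + 157 → 276
Each symbol's bit-cost is frequency × depth; summing gives 713 bits (equivalently 27 + 52 + 82 + 119 + 157 + 276).

713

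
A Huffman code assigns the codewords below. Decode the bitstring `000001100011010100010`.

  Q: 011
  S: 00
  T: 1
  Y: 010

SSQSQYTSY

Read left to right; each codeword is recognised as soon as it completes (prefix code):
  00→S | 00→S | 011→Q | 00→S | 011→Q | 010→Y | 1→T | 00→S | 010→Y
Decoded message: SSQSQYTSY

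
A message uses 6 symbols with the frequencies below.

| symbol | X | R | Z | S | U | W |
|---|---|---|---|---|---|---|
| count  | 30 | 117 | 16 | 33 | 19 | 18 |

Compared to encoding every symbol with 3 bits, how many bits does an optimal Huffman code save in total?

Fixed-length: 3 bits × 233 symbols = 699 bits.
Huffman merges:
merge Z(16) and W(18): 34
merge U(19) and X(30): 49
merge S(33) and 34: 67
merge 49 and 67: 116
merge 116 and R(117): 233
Huffman total = 34 + 49 + 67 + 116 + 233 = 499 bits.
Saving = 699 − 499 = 200 bits.

200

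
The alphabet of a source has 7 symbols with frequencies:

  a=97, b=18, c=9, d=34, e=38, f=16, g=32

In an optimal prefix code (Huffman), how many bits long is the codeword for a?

Huffman merges, smallest pair first:
merge c(9) and f(16): 25
merge b(18) and 25: 43
merge g(32) and d(34): 66
merge e(38) and 43: 81
merge 66 and 81: 147
merge a(97) and 147: 244
a sits one level below the root: a 1-bit codeword.

1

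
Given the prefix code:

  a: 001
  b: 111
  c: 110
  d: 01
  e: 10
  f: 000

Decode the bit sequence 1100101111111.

Read left to right; each codeword is recognised as soon as it completes (prefix code):
  110→c | 01→d | 01→d | 111→b | 111→b
Decoded message: cddbb

cddbb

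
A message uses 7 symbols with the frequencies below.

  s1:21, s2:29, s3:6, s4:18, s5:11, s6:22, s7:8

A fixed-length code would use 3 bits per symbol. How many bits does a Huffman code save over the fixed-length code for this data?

37

Fixed-length: 3 bits × 115 symbols = 345 bits.
Huffman merges:
s3(6) + s7(8) → 14
s5(11) + 14 → 25
s4(18) + s1(21) → 39
s6(22) + 25 → 47
s2(29) + 39 → 68
47 + 68 → 115
Huffman total = 14 + 25 + 39 + 47 + 68 + 115 = 308 bits.
Saving = 345 − 308 = 37 bits.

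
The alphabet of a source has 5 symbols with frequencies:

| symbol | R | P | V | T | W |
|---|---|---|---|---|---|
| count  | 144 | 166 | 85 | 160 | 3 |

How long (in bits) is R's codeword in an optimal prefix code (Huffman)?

Repeatedly merge the two smallest:
combine W(3), V(85) → 88
combine 88, R(144) → 232
combine T(160), P(166) → 326
combine 232, 326 → 558
R sits 2 levels below the root, so its codeword is 2 bits.

2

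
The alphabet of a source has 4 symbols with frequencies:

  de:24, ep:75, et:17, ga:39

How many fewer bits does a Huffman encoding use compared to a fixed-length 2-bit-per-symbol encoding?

Fixed-length: 2 bits × 155 symbols = 310 bits.
Huffman merges:
merge et(17) and de(24): 41
merge ga(39) and 41: 80
merge ep(75) and 80: 155
Huffman total = 41 + 80 + 155 = 276 bits.
Saving = 310 − 276 = 34 bits.

34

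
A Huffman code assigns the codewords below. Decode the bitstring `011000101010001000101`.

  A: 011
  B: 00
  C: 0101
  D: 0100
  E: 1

Read left to right; each codeword is recognised as soon as it completes (prefix code):
  011→A | 00→B | 0101→C | 0100→D | 0100→D | 0101→C
Decoded message: ABCDDC

ABCDDC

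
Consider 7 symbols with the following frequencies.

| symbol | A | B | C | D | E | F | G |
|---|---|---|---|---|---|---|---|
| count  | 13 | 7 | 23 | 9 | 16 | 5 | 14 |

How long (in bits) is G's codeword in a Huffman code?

Repeatedly merge the two smallest:
merge F(5) and B(7): 12
merge D(9) and 12: 21
merge A(13) and G(14): 27
merge E(16) and 21: 37
merge C(23) and 27: 50
merge 37 and 50: 87
G's leaf is at depth 3, giving a 3-bit codeword.

3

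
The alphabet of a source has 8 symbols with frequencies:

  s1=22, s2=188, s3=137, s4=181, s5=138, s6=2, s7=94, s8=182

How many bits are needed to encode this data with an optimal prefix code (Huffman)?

Greedily combine the two least-frequent nodes:
combine s6(2), s1(22) → 24
combine 24, s7(94) → 118
combine 118, s3(137) → 255
combine s5(138), s4(181) → 319
combine s8(182), s2(188) → 370
combine 255, 319 → 574
combine 370, 574 → 944
Total encoded bits = sum of merged weights = 24 + 118 + 255 + 319 + 370 + 574 + 944 = 2604.

2604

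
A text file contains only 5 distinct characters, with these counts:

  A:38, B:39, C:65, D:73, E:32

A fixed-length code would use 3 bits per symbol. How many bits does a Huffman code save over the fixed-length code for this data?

Fixed-length: 3 bits × 247 symbols = 741 bits.
Huffman merges:
merge E(32) and A(38): 70
merge B(39) and C(65): 104
merge 70 and D(73): 143
merge 104 and 143: 247
Huffman total = 70 + 104 + 143 + 247 = 564 bits.
Saving = 741 − 564 = 177 bits.

177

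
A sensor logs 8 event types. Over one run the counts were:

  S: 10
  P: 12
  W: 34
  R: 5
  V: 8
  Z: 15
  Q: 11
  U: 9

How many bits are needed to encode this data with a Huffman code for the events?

291

Build the Huffman tree bottom-up:
R(5) + V(8) → 13
U(9) + S(10) → 19
Q(11) + P(12) → 23
13 + Z(15) → 28
19 + 23 → 42
28 + W(34) → 62
42 + 62 → 104
The encoded length is the sum of every internal node's weight: 13 + 19 + 23 + 28 + 42 + 62 + 104 = 291 bits.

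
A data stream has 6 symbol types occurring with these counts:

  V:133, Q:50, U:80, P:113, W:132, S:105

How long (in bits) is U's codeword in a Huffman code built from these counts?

3

Build the tree from the bottom:
Q(50) + U(80) → 130
S(105) + P(113) → 218
130 + W(132) → 262
V(133) + 218 → 351
262 + 351 → 613
U sits 3 levels below the root, so its codeword is 3 bits.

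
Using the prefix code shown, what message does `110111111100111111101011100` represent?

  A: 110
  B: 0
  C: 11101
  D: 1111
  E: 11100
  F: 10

ADEDCBE

Read left to right; each codeword is recognised as soon as it completes (prefix code):
  110→A | 1111→D | 11100→E | 1111→D | 11101→C | 0→B | 11100→E
Decoded message: ADEDCBE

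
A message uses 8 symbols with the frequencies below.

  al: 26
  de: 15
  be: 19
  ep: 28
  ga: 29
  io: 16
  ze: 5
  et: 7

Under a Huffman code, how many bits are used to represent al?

Build the tree from the bottom:
ze(5) + et(7) → 12
12 + de(15) → 27
io(16) + be(19) → 35
al(26) + 27 → 53
ep(28) + ga(29) → 57
35 + 53 → 88
57 + 88 → 145
al's leaf is at depth 3, giving a 3-bit codeword.

3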